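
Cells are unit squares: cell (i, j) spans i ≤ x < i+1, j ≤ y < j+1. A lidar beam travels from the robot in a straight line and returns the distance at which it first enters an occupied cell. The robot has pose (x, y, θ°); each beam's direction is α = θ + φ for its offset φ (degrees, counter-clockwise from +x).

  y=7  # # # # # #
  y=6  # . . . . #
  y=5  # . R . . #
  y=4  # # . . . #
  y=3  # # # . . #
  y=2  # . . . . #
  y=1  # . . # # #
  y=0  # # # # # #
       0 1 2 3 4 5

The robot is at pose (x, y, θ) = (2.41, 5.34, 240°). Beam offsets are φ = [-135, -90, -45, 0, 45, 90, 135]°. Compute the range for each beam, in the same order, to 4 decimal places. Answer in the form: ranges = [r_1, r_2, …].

ranges = [1.7186, 1.6281, 1.3137, 0.8200, 1.3873, 2.9907, 2.6814]

beam 1: φ=-135°, α=105°
  dir = (cos 105°, sin 105°) = (-0.2588, 0.9659); from cell (2,5)
  next x-line at t=1.5841, next y-line at t=0.6833; Δt_x=3.8637, Δt_y=1.0353
    y: enter (2,6) at t=0.6833
    x: enter (1,6) at t=1.5841
    y: enter (1,7) at t=1.7186 ← occupied
  → r_1 = 1.7186
beam 2: φ=-90°, α=150°
  dir = (cos 150°, sin 150°) = (-0.8660, 0.5000); from cell (2,5)
  next x-line at t=0.4734, next y-line at t=1.3200; Δt_x=1.1547, Δt_y=2.0000
    x: enter (1,5) at t=0.4734
    y: enter (1,6) at t=1.3200
    x: enter (0,6) at t=1.6281 ← occupied
  → r_2 = 1.6281
beam 3: φ=-45°, α=195°
  dir = (cos 195°, sin 195°) = (-0.9659, -0.2588); from cell (2,5)
  next x-line at t=0.4245, next y-line at t=1.3137; Δt_x=1.0353, Δt_y=3.8637
    x: enter (1,5) at t=0.4245
    y: enter (1,4) at t=1.3137 ← occupied
  → r_3 = 1.3137
beam 4: φ=0°, α=240°
  dir = (cos 240°, sin 240°) = (-0.5000, -0.8660); from cell (2,5)
  next x-line at t=0.8200, next y-line at t=0.3926; Δt_x=2.0000, Δt_y=1.1547
    y: enter (2,4) at t=0.3926
    x: enter (1,4) at t=0.8200 ← occupied
  → r_4 = 0.8200
beam 5: φ=45°, α=285°
  dir = (cos 285°, sin 285°) = (0.2588, -0.9659); from cell (2,5)
  next x-line at t=2.2796, next y-line at t=0.3520; Δt_x=3.8637, Δt_y=1.0353
    y: enter (2,4) at t=0.3520
    y: enter (2,3) at t=1.3873 ← occupied
  → r_5 = 1.3873
beam 6: φ=90°, α=330°
  dir = (cos 330°, sin 330°) = (0.8660, -0.5000); from cell (2,5)
  next x-line at t=0.6813, next y-line at t=0.6800; Δt_x=1.1547, Δt_y=2.0000
    y: enter (2,4) at t=0.6800
    x: enter (3,4) at t=0.6813
    x: enter (4,4) at t=1.8360
    y: enter (4,3) at t=2.6800
    x: enter (5,3) at t=2.9907 ← occupied
  → r_6 = 2.9907
beam 7: φ=135°, α=15°
  dir = (cos 15°, sin 15°) = (0.9659, 0.2588); from cell (2,5)
  next x-line at t=0.6108, next y-line at t=2.5500; Δt_x=1.0353, Δt_y=3.8637
    x: enter (3,5) at t=0.6108
    x: enter (4,5) at t=1.6461
    y: enter (4,6) at t=2.5500
    x: enter (5,6) at t=2.6814 ← occupied
  → r_7 = 2.6814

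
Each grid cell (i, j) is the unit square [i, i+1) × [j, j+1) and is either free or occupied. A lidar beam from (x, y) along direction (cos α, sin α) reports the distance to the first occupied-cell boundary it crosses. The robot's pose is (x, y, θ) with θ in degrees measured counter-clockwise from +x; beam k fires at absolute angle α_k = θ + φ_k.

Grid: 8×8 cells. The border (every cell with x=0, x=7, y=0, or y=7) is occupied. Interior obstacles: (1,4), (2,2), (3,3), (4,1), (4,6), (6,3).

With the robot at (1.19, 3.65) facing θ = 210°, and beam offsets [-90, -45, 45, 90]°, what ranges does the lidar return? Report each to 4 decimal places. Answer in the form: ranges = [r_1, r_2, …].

beam 1: φ=-90°, α=120°
  d=(-0.5000,0.8660)  start (1,3)  tX=0.3800 tY=0.4041  stride 1/|dx|=2.0000 1/|dy|=1.1547
    cross x-line → (0,3), t=0.3800 (wall)
  → r_1 = 0.3800
beam 2: φ=-45°, α=165°
  d=(-0.9659,0.2588)  start (1,3)  tX=0.1967 tY=1.3523  stride 1/|dx|=1.0353 1/|dy|=3.8637
    cross x-line → (0,3), t=0.1967 (wall)
  → r_2 = 0.1967
beam 3: φ=45°, α=255°
  d=(-0.2588,-0.9659)  start (1,3)  tX=0.7341 tY=0.6729  stride 1/|dx|=3.8637 1/|dy|=1.0353
    cross y-line → (1,2), t=0.6729
    cross x-line → (0,2), t=0.7341 (wall)
  → r_3 = 0.7341
beam 4: φ=90°, α=300°
  d=(0.5000,-0.8660)  start (1,3)  tX=1.6200 tY=0.7506  stride 1/|dx|=2.0000 1/|dy|=1.1547
    cross y-line → (1,2), t=0.7506
    cross x-line → (2,2), t=1.6200 (wall)
  → r_4 = 1.6200

ranges = [0.3800, 0.1967, 0.7341, 1.6200]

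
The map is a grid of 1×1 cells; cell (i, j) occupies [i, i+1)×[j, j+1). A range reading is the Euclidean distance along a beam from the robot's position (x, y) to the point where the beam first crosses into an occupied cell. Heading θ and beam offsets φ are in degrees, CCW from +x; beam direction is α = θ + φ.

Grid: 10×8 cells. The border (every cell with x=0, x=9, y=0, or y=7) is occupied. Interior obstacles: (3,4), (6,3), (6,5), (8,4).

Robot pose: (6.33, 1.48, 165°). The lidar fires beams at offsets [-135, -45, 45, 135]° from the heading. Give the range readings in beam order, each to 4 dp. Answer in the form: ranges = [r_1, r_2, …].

ranges = [3.0831, 6.3739, 0.9600, 0.5543]

beam 1: φ=-135°, α=30°
  d=(0.8660,0.5000)  start (6,1)  tX=0.7736 tY=1.0400  stride 1/|dx|=1.1547 1/|dy|=2.0000
    cross x-line → (7,1), t=0.7736
    cross y-line → (7,2), t=1.0400
    cross x-line → (8,2), t=1.9283
    cross y-line → (8,3), t=3.0400
    cross x-line → (9,3), t=3.0831 (wall)
  → r_1 = 3.0831
beam 2: φ=-45°, α=120°
  d=(-0.5000,0.8660)  start (6,1)  tX=0.6600 tY=0.6004  stride 1/|dx|=2.0000 1/|dy|=1.1547
    cross y-line → (6,2), t=0.6004
    cross x-line → (5,2), t=0.6600
    cross y-line → (5,3), t=1.7551
    cross x-line → (4,3), t=2.6600
    cross y-line → (4,4), t=2.9098
    cross y-line → (4,5), t=4.0645
    cross x-line → (3,5), t=4.6600
    cross y-line → (3,6), t=5.2192
    cross y-line → (3,7), t=6.3739 (wall)
  → r_2 = 6.3739
beam 3: φ=45°, α=210°
  d=(-0.8660,-0.5000)  start (6,1)  tX=0.3811 tY=0.9600  stride 1/|dx|=1.1547 1/|dy|=2.0000
    cross x-line → (5,1), t=0.3811
    cross y-line → (5,0), t=0.9600 (wall)
  → r_3 = 0.9600
beam 4: φ=135°, α=300°
  d=(0.5000,-0.8660)  start (6,1)  tX=1.3400 tY=0.5543  stride 1/|dx|=2.0000 1/|dy|=1.1547
    cross y-line → (6,0), t=0.5543 (wall)
  → r_4 = 0.5543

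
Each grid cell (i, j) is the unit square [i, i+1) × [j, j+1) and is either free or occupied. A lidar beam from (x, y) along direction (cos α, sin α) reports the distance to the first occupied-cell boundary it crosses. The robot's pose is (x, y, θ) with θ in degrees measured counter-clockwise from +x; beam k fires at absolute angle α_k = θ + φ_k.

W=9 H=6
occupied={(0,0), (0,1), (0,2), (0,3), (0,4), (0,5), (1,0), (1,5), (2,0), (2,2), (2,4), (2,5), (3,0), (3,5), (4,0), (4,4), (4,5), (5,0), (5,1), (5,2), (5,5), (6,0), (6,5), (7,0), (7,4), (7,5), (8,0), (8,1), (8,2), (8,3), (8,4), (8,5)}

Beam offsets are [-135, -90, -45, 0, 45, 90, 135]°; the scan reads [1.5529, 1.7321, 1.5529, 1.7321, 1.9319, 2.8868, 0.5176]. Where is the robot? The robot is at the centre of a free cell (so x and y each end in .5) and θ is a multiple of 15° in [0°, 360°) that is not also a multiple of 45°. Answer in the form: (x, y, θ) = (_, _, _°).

Enumerate (i+0.5, j+0.5, θ) over the 22 free cells and 16 admissible headings. For each, cast all 7 beams and compare to the given ranges.
  (1.5, 2.5, 30°): beam 3 = 0.5176 ≠ 1.5529 ✗
  (2.5, 1.5, 75°): beam 1 = 0.5774 ≠ 1.5529 ✗
  (1.5, 3.5, 330°): beam 1 = 0.5176 ≠ 1.5529 ✗
  …
  (6.5, 2.5, 30°): r_1=1.5529, r_2=1.7321, r_3=1.5529, r_4=1.7321, r_5=1.9319, r_6=2.8868, r_7=0.5176 — all match ✓
No second candidate reproduces the full scan.

(x, y, θ) = (6.5, 2.5, 30°)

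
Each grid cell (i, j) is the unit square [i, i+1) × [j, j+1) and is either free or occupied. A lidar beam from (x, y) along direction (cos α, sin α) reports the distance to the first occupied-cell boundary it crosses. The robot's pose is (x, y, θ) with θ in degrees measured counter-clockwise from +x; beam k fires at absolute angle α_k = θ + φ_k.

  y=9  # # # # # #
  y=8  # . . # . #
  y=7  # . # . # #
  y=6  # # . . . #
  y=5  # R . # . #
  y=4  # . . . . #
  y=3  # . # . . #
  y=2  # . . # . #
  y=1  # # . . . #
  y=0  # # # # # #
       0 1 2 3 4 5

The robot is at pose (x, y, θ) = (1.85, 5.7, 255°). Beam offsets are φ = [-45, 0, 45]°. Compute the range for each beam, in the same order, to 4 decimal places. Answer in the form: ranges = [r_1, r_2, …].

beam 1: φ=-45°, α=210°
  d=(-0.8660,-0.5000)  start (1,5)  tX=0.9815 tY=1.4000  stride 1/|dx|=1.1547 1/|dy|=2.0000
    cross x-line → (0,5), t=0.9815 (wall)
  → r_1 = 0.9815
beam 2: φ=0°, α=255°
  d=(-0.2588,-0.9659)  start (1,5)  tX=3.2841 tY=0.7247  stride 1/|dx|=3.8637 1/|dy|=1.0353
    cross y-line → (1,4), t=0.7247
    cross y-line → (1,3), t=1.7600
    cross y-line → (1,2), t=2.7952
    cross x-line → (0,2), t=3.2841 (wall)
  → r_2 = 3.2841
beam 3: φ=45°, α=300°
  d=(0.5000,-0.8660)  start (1,5)  tX=0.3000 tY=0.8083  stride 1/|dx|=2.0000 1/|dy|=1.1547
    cross x-line → (2,5), t=0.3000
    cross y-line → (2,4), t=0.8083
    cross y-line → (2,3), t=1.9630 (wall)
  → r_3 = 1.9630

ranges = [0.9815, 3.2841, 1.9630]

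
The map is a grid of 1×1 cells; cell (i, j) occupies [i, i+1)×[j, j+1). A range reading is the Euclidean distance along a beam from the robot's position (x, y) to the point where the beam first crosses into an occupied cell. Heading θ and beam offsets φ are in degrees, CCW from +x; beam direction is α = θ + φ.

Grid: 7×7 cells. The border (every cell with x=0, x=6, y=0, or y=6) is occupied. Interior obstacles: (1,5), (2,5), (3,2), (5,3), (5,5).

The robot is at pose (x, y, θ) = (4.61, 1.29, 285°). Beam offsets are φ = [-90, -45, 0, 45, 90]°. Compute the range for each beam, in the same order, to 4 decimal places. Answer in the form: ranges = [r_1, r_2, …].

ranges = [1.1205, 0.3349, 0.3002, 0.5800, 1.4390]

beam 1: φ=-90°, α=195°
  d=(-0.9659,-0.2588)  start (4,1)  tX=0.6315 tY=1.1205  stride 1/|dx|=1.0353 1/|dy|=3.8637
    cross x-line → (3,1), t=0.6315
    cross y-line → (3,0), t=1.1205 (wall)
  → r_1 = 1.1205
beam 2: φ=-45°, α=240°
  d=(-0.5000,-0.8660)  start (4,1)  tX=1.2200 tY=0.3349  stride 1/|dx|=2.0000 1/|dy|=1.1547
    cross y-line → (4,0), t=0.3349 (wall)
  → r_2 = 0.3349
beam 3: φ=0°, α=285°
  d=(0.2588,-0.9659)  start (4,1)  tX=1.5068 tY=0.3002  stride 1/|dx|=3.8637 1/|dy|=1.0353
    cross y-line → (4,0), t=0.3002 (wall)
  → r_3 = 0.3002
beam 4: φ=45°, α=330°
  d=(0.8660,-0.5000)  start (4,1)  tX=0.4503 tY=0.5800  stride 1/|dx|=1.1547 1/|dy|=2.0000
    cross x-line → (5,1), t=0.4503
    cross y-line → (5,0), t=0.5800 (wall)
  → r_4 = 0.5800
beam 5: φ=90°, α=15°
  d=(0.9659,0.2588)  start (4,1)  tX=0.4038 tY=2.7432  stride 1/|dx|=1.0353 1/|dy|=3.8637
    cross x-line → (5,1), t=0.4038
    cross x-line → (6,1), t=1.4390 (wall)
  → r_5 = 1.4390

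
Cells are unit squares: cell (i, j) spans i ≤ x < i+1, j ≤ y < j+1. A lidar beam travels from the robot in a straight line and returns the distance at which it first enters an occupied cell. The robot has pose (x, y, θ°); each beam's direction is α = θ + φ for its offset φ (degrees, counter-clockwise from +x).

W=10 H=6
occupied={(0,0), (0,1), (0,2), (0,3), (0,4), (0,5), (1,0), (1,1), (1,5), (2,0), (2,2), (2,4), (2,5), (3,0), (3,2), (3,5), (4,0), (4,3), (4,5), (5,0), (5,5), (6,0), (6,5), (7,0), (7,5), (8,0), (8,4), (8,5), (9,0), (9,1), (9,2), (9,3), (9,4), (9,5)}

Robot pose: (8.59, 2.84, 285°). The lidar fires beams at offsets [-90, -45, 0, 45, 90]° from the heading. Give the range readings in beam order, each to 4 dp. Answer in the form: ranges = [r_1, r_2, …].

beam 1: φ=-90°, α=195°
  cosα=-0.9659 sinα=-0.2588 | (8,2) | tMaxX 0.6108 tMaxY 3.2455 | tΔX 1.0353 tΔY 3.8637
    t=0.6108 [x] (7,2)
    t=1.6461 [x] (6,2)
    t=2.6814 [x] (5,2)
    t=3.2455 [y] (5,1)
    t=3.7166 [x] (4,1)
    t=4.7519 [x] (3,1)
    t=5.7872 [x] (2,1)
    t=6.8225 [x] (1,1) — stop
  → r_1 = 6.8225
beam 2: φ=-45°, α=240°
  cosα=-0.5000 sinα=-0.8660 | (8,2) | tMaxX 1.1800 tMaxY 0.9699 | tΔX 2.0000 tΔY 1.1547
    t=0.9699 [y] (8,1)
    t=1.1800 [x] (7,1)
    t=2.1246 [y] (7,0) — stop
  → r_2 = 2.1246
beam 3: φ=0°, α=285°
  cosα=0.2588 sinα=-0.9659 | (8,2) | tMaxX 1.5841 tMaxY 0.8696 | tΔX 3.8637 tΔY 1.0353
    t=0.8696 [y] (8,1)
    t=1.5841 [x] (9,1) — stop
  → r_3 = 1.5841
beam 4: φ=45°, α=330°
  cosα=0.8660 sinα=-0.5000 | (8,2) | tMaxX 0.4734 tMaxY 1.6800 | tΔX 1.1547 tΔY 2.0000
    t=0.4734 [x] (9,2) — stop
  → r_4 = 0.4734
beam 5: φ=90°, α=15°
  cosα=0.9659 sinα=0.2588 | (8,2) | tMaxX 0.4245 tMaxY 0.6182 | tΔX 1.0353 tΔY 3.8637
    t=0.4245 [x] (9,2) — stop
  → r_5 = 0.4245

ranges = [6.8225, 2.1246, 1.5841, 0.4734, 0.4245]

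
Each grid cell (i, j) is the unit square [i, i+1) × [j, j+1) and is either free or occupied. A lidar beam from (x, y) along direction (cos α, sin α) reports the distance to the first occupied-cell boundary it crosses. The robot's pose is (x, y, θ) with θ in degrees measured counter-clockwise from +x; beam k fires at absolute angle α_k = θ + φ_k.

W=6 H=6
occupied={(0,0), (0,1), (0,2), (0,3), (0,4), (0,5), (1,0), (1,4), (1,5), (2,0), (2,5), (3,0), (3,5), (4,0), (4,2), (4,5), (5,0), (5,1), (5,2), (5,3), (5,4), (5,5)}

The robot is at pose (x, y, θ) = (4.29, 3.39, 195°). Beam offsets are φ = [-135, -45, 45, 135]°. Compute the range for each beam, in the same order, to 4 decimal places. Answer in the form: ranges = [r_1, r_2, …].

ranges = [1.4200, 2.6443, 0.4503, 0.7800]

beam 1: φ=-135°, α=60°
  cosα=0.5000 sinα=0.8660 | (4,3) | tMaxX 1.4200 tMaxY 0.7044 | tΔX 2.0000 tΔY 1.1547
    t=0.7044 [y] (4,4)
    t=1.4200 [x] (5,4) — stop
  → r_1 = 1.4200
beam 2: φ=-45°, α=150°
  cosα=-0.8660 sinα=0.5000 | (4,3) | tMaxX 0.3349 tMaxY 1.2200 | tΔX 1.1547 tΔY 2.0000
    t=0.3349 [x] (3,3)
    t=1.2200 [y] (3,4)
    t=1.4896 [x] (2,4)
    t=2.6443 [x] (1,4) — stop
  → r_2 = 2.6443
beam 3: φ=45°, α=240°
  cosα=-0.5000 sinα=-0.8660 | (4,3) | tMaxX 0.5800 tMaxY 0.4503 | tΔX 2.0000 tΔY 1.1547
    t=0.4503 [y] (4,2) — stop
  → r_3 = 0.4503
beam 4: φ=135°, α=330°
  cosα=0.8660 sinα=-0.5000 | (4,3) | tMaxX 0.8198 tMaxY 0.7800 | tΔX 1.1547 tΔY 2.0000
    t=0.7800 [y] (4,2) — stop
  → r_4 = 0.7800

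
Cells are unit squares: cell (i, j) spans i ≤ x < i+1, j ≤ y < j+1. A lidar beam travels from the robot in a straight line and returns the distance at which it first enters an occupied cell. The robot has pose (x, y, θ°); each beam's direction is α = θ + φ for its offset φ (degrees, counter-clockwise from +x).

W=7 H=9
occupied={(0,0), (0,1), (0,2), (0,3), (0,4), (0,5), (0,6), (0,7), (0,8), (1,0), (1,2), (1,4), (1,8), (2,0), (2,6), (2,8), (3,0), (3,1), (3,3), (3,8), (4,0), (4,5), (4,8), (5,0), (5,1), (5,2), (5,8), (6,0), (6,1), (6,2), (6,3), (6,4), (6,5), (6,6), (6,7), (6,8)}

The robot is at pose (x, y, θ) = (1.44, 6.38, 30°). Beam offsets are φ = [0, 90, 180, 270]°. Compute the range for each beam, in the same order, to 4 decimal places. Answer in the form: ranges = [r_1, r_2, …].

ranges = [0.6466, 0.8800, 0.5081, 3.1200]

beam 1: φ=0°, α=30°
  d=(0.8660,0.5000)  start (1,6)  tX=0.6466 tY=1.2400  stride 1/|dx|=1.1547 1/|dy|=2.0000
    cross x-line → (2,6), t=0.6466 (wall)
  → r_1 = 0.6466
beam 2: φ=90°, α=120°
  d=(-0.5000,0.8660)  start (1,6)  tX=0.8800 tY=0.7159  stride 1/|dx|=2.0000 1/|dy|=1.1547
    cross y-line → (1,7), t=0.7159
    cross x-line → (0,7), t=0.8800 (wall)
  → r_2 = 0.8800
beam 3: φ=180°, α=210°
  d=(-0.8660,-0.5000)  start (1,6)  tX=0.5081 tY=0.7600  stride 1/|dx|=1.1547 1/|dy|=2.0000
    cross x-line → (0,6), t=0.5081 (wall)
  → r_3 = 0.5081
beam 4: φ=270°, α=300°
  d=(0.5000,-0.8660)  start (1,6)  tX=1.1200 tY=0.4388  stride 1/|dx|=2.0000 1/|dy|=1.1547
    cross y-line → (1,5), t=0.4388
    cross x-line → (2,5), t=1.1200
    cross y-line → (2,4), t=1.5935
    cross y-line → (2,3), t=2.7482
    cross x-line → (3,3), t=3.1200 (wall)
  → r_4 = 3.1200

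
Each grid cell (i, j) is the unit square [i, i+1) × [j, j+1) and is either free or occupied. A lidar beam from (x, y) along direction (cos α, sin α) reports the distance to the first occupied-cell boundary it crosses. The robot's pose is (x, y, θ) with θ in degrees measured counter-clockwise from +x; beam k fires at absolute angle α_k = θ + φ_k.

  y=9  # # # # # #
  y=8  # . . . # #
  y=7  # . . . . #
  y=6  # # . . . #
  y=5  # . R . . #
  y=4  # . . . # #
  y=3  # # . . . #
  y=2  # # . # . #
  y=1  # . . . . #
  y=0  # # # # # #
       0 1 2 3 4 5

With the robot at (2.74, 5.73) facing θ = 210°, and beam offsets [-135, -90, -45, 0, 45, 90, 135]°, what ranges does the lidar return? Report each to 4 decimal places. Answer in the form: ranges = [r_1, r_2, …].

ranges = [3.3854, 3.4800, 1.0432, 2.0092, 2.8591, 4.5200, 2.3397]

beam 1: φ=-135°, α=75°
  d=(0.2588,0.9659)  start (2,5)  tX=1.0046 tY=0.2795  stride 1/|dx|=3.8637 1/|dy|=1.0353
    cross y-line → (2,6), t=0.2795
    cross x-line → (3,6), t=1.0046
    cross y-line → (3,7), t=1.3148
    cross y-line → (3,8), t=2.3501
    cross y-line → (3,9), t=3.3854 (wall)
  → r_1 = 3.3854
beam 2: φ=-90°, α=120°
  d=(-0.5000,0.8660)  start (2,5)  tX=1.4800 tY=0.3118  stride 1/|dx|=2.0000 1/|dy|=1.1547
    cross y-line → (2,6), t=0.3118
    cross y-line → (2,7), t=1.4665
    cross x-line → (1,7), t=1.4800
    cross y-line → (1,8), t=2.6212
    cross x-line → (0,8), t=3.4800 (wall)
  → r_2 = 3.4800
beam 3: φ=-45°, α=165°
  d=(-0.9659,0.2588)  start (2,5)  tX=0.7661 tY=1.0432  stride 1/|dx|=1.0353 1/|dy|=3.8637
    cross x-line → (1,5), t=0.7661
    cross y-line → (1,6), t=1.0432 (wall)
  → r_3 = 1.0432
beam 4: φ=0°, α=210°
  d=(-0.8660,-0.5000)  start (2,5)  tX=0.8545 tY=1.4600  stride 1/|dx|=1.1547 1/|dy|=2.0000
    cross x-line → (1,5), t=0.8545
    cross y-line → (1,4), t=1.4600
    cross x-line → (0,4), t=2.0092 (wall)
  → r_4 = 2.0092
beam 5: φ=45°, α=255°
  d=(-0.2588,-0.9659)  start (2,5)  tX=2.8591 tY=0.7558  stride 1/|dx|=3.8637 1/|dy|=1.0353
    cross y-line → (2,4), t=0.7558
    cross y-line → (2,3), t=1.7910
    cross y-line → (2,2), t=2.8263
    cross x-line → (1,2), t=2.8591 (wall)
  → r_5 = 2.8591
beam 6: φ=90°, α=300°
  d=(0.5000,-0.8660)  start (2,5)  tX=0.5200 tY=0.8429  stride 1/|dx|=2.0000 1/|dy|=1.1547
    cross x-line → (3,5), t=0.5200
    cross y-line → (3,4), t=0.8429
    cross y-line → (3,3), t=1.9976
    cross x-line → (4,3), t=2.5200
    cross y-line → (4,2), t=3.1523
    cross y-line → (4,1), t=4.3070
    cross x-line → (5,1), t=4.5200 (wall)
  → r_6 = 4.5200
beam 7: φ=135°, α=345°
  d=(0.9659,-0.2588)  start (2,5)  tX=0.2692 tY=2.8205  stride 1/|dx|=1.0353 1/|dy|=3.8637
    cross x-line → (3,5), t=0.2692
    cross x-line → (4,5), t=1.3044
    cross x-line → (5,5), t=2.3397 (wall)
  → r_7 = 2.3397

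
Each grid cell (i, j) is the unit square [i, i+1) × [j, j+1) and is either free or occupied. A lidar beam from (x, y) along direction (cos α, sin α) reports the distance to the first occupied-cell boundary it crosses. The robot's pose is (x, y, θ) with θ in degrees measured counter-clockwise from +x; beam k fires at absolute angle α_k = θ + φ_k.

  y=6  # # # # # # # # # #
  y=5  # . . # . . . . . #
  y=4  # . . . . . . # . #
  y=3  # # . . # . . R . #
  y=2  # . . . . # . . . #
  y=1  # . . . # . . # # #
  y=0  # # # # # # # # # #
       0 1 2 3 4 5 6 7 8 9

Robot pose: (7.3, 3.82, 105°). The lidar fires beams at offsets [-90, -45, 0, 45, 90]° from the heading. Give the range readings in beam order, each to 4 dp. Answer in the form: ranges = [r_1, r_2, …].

ranges = [0.6955, 0.2078, 0.1863, 3.8105, 2.3811]

beam 1: φ=-90°, α=15°
  direction (0.9659, 0.2588); cell (7,3); t to first gridline: x 0.7247, y 0.6955 (then +1.0353 / +3.8637)
    (7,4) via y @ 0.6955  # hit
  → r_1 = 0.6955
beam 2: φ=-45°, α=60°
  direction (0.5000, 0.8660); cell (7,3); t to first gridline: x 1.4000, y 0.2078 (then +2.0000 / +1.1547)
    (7,4) via y @ 0.2078  # hit
  → r_2 = 0.2078
beam 3: φ=0°, α=105°
  direction (-0.2588, 0.9659); cell (7,3); t to first gridline: x 1.1591, y 0.1863 (then +3.8637 / +1.0353)
    (7,4) via y @ 0.1863  # hit
  → r_3 = 0.1863
beam 4: φ=45°, α=150°
  direction (-0.8660, 0.5000); cell (7,3); t to first gridline: x 0.3464, y 0.3600 (then +1.1547 / +2.0000)
    (6,3) via x @ 0.3464
    (6,4) via y @ 0.3600
    (5,4) via x @ 1.5011
    (5,5) via y @ 2.3600
    (4,5) via x @ 2.6558
    (3,5) via x @ 3.8105  # hit
  → r_4 = 3.8105
beam 5: φ=90°, α=195°
  direction (-0.9659, -0.2588); cell (7,3); t to first gridline: x 0.3106, y 3.1682 (then +1.0353 / +3.8637)
    (6,3) via x @ 0.3106
    (5,3) via x @ 1.3459
    (4,3) via x @ 2.3811  # hit
  → r_5 = 2.3811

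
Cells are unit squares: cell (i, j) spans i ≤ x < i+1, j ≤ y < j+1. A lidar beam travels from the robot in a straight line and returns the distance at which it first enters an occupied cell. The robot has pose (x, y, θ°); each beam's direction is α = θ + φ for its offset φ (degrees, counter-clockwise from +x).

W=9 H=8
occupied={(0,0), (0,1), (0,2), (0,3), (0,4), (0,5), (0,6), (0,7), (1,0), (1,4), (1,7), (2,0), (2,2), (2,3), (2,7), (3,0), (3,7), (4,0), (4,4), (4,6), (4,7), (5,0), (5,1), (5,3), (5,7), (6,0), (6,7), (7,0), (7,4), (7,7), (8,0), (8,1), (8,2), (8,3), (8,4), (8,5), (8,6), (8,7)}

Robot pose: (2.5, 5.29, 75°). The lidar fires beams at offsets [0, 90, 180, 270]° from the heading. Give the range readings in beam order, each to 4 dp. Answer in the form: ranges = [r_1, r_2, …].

beam 1: φ=0°, α=75°
  d=(0.2588,0.9659)  start (2,5)  tX=1.9319 tY=0.7350  stride 1/|dx|=3.8637 1/|dy|=1.0353
    cross y-line → (2,6), t=0.7350
    cross y-line → (2,7), t=1.7703 (wall)
  → r_1 = 1.7703
beam 2: φ=90°, α=165°
  d=(-0.9659,0.2588)  start (2,5)  tX=0.5176 tY=2.7432  stride 1/|dx|=1.0353 1/|dy|=3.8637
    cross x-line → (1,5), t=0.5176
    cross x-line → (0,5), t=1.5529 (wall)
  → r_2 = 1.5529
beam 3: φ=180°, α=255°
  d=(-0.2588,-0.9659)  start (2,5)  tX=1.9319 tY=0.3002  stride 1/|dx|=3.8637 1/|dy|=1.0353
    cross y-line → (2,4), t=0.3002
    cross y-line → (2,3), t=1.3355 (wall)
  → r_3 = 1.3355
beam 4: φ=270°, α=345°
  d=(0.9659,-0.2588)  start (2,5)  tX=0.5176 tY=1.1205  stride 1/|dx|=1.0353 1/|dy|=3.8637
    cross x-line → (3,5), t=0.5176
    cross y-line → (3,4), t=1.1205
    cross x-line → (4,4), t=1.5529 (wall)
  → r_4 = 1.5529

ranges = [1.7703, 1.5529, 1.3355, 1.5529]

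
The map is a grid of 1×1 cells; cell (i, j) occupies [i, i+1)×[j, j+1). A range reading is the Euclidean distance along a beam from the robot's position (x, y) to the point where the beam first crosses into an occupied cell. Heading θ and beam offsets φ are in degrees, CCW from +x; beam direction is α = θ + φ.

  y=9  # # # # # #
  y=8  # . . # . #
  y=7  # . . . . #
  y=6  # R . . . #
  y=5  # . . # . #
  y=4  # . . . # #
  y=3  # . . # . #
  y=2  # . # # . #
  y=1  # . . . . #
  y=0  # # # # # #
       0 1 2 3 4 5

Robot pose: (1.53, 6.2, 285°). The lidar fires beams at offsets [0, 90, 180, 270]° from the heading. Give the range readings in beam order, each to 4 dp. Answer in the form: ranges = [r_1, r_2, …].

beam 1: φ=0°, α=285°
  direction (0.2588, -0.9659); cell (1,6); t to first gridline: x 1.8159, y 0.2071 (then +3.8637 / +1.0353)
    (1,5) via y @ 0.2071
    (1,4) via y @ 1.2423
    (2,4) via x @ 1.8159
    (2,3) via y @ 2.2776
    (2,2) via y @ 3.3129  # hit
  → r_1 = 3.3129
beam 2: φ=90°, α=15°
  direction (0.9659, 0.2588); cell (1,6); t to first gridline: x 0.4866, y 3.0910 (then +1.0353 / +3.8637)
    (2,6) via x @ 0.4866
    (3,6) via x @ 1.5219
    (4,6) via x @ 2.5571
    (4,7) via y @ 3.0910
    (5,7) via x @ 3.5924  # hit
  → r_2 = 3.5924
beam 3: φ=180°, α=105°
  direction (-0.2588, 0.9659); cell (1,6); t to first gridline: x 2.0478, y 0.8282 (then +3.8637 / +1.0353)
    (1,7) via y @ 0.8282
    (1,8) via y @ 1.8635
    (0,8) via x @ 2.0478  # hit
  → r_3 = 2.0478
beam 4: φ=270°, α=195°
  direction (-0.9659, -0.2588); cell (1,6); t to first gridline: x 0.5487, y 0.7727 (then +1.0353 / +3.8637)
    (0,6) via x @ 0.5487  # hit
  → r_4 = 0.5487

ranges = [3.3129, 3.5924, 2.0478, 0.5487]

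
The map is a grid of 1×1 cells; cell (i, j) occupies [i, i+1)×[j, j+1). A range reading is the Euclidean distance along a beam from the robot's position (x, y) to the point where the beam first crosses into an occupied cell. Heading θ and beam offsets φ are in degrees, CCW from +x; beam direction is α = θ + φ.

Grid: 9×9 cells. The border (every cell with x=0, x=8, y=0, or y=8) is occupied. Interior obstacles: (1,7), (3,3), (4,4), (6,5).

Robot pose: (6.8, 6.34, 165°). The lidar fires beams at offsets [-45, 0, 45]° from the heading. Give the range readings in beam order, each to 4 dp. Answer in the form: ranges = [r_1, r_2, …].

beam 1: φ=-45°, α=120°
  d=(-0.5000,0.8660)  start (6,6)  tX=1.6000 tY=0.7621  stride 1/|dx|=2.0000 1/|dy|=1.1547
    cross y-line → (6,7), t=0.7621
    cross x-line → (5,7), t=1.6000
    cross y-line → (5,8), t=1.9168 (wall)
  → r_1 = 1.9168
beam 2: φ=0°, α=165°
  d=(-0.9659,0.2588)  start (6,6)  tX=0.8282 tY=2.5500  stride 1/|dx|=1.0353 1/|dy|=3.8637
    cross x-line → (5,6), t=0.8282
    cross x-line → (4,6), t=1.8635
    cross y-line → (4,7), t=2.5500
    cross x-line → (3,7), t=2.8988
    cross x-line → (2,7), t=3.9340
    cross x-line → (1,7), t=4.9693 (wall)
  → r_2 = 4.9693
beam 3: φ=45°, α=210°
  d=(-0.8660,-0.5000)  start (6,6)  tX=0.9238 tY=0.6800  stride 1/|dx|=1.1547 1/|dy|=2.0000
    cross y-line → (6,5), t=0.6800 (wall)
  → r_3 = 0.6800

ranges = [1.9168, 4.9693, 0.6800]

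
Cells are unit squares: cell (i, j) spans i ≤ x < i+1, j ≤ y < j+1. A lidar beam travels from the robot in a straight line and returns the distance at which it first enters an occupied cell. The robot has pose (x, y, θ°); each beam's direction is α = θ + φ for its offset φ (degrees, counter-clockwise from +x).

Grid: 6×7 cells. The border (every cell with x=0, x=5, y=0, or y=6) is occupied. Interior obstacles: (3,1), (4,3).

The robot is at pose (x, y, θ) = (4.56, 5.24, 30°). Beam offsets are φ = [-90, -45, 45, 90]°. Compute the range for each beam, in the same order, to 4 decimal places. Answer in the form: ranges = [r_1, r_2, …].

ranges = [0.8800, 0.4555, 0.7868, 0.8776]

beam 1: φ=-90°, α=300°
  d=(0.5000,-0.8660)  start (4,5)  tX=0.8800 tY=0.2771  stride 1/|dx|=2.0000 1/|dy|=1.1547
    cross y-line → (4,4), t=0.2771
    cross x-line → (5,4), t=0.8800 (wall)
  → r_1 = 0.8800
beam 2: φ=-45°, α=345°
  d=(0.9659,-0.2588)  start (4,5)  tX=0.4555 tY=0.9273  stride 1/|dx|=1.0353 1/|dy|=3.8637
    cross x-line → (5,5), t=0.4555 (wall)
  → r_2 = 0.4555
beam 3: φ=45°, α=75°
  d=(0.2588,0.9659)  start (4,5)  tX=1.7000 tY=0.7868  stride 1/|dx|=3.8637 1/|dy|=1.0353
    cross y-line → (4,6), t=0.7868 (wall)
  → r_3 = 0.7868
beam 4: φ=90°, α=120°
  d=(-0.5000,0.8660)  start (4,5)  tX=1.1200 tY=0.8776  stride 1/|dx|=2.0000 1/|dy|=1.1547
    cross y-line → (4,6), t=0.8776 (wall)
  → r_4 = 0.8776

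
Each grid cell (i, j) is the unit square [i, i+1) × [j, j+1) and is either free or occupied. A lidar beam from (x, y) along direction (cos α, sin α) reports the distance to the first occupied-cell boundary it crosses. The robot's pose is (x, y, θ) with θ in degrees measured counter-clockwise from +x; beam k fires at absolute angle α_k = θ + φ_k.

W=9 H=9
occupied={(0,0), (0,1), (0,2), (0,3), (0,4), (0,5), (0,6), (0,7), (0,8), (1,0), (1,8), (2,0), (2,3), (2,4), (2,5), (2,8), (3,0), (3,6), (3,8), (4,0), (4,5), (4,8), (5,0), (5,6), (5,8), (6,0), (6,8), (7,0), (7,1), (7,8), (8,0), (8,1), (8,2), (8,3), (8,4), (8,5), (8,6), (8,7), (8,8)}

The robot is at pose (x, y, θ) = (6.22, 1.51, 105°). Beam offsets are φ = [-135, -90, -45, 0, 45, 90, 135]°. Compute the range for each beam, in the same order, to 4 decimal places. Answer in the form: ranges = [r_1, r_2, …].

ranges = [0.9007, 0.8075, 3.5600, 4.6484, 3.7181, 1.9705, 0.5889]

beam 1: φ=-135°, α=330°
  d=(0.8660,-0.5000)  start (6,1)  tX=0.9007 tY=1.0200  stride 1/|dx|=1.1547 1/|dy|=2.0000
    cross x-line → (7,1), t=0.9007 (wall)
  → r_1 = 0.9007
beam 2: φ=-90°, α=15°
  d=(0.9659,0.2588)  start (6,1)  tX=0.8075 tY=1.8932  stride 1/|dx|=1.0353 1/|dy|=3.8637
    cross x-line → (7,1), t=0.8075 (wall)
  → r_2 = 0.8075
beam 3: φ=-45°, α=60°
  d=(0.5000,0.8660)  start (6,1)  tX=1.5600 tY=0.5658  stride 1/|dx|=2.0000 1/|dy|=1.1547
    cross y-line → (6,2), t=0.5658
    cross x-line → (7,2), t=1.5600
    cross y-line → (7,3), t=1.7205
    cross y-line → (7,4), t=2.8752
    cross x-line → (8,4), t=3.5600 (wall)
  → r_3 = 3.5600
beam 4: φ=0°, α=105°
  d=(-0.2588,0.9659)  start (6,1)  tX=0.8500 tY=0.5073  stride 1/|dx|=3.8637 1/|dy|=1.0353
    cross y-line → (6,2), t=0.5073
    cross x-line → (5,2), t=0.8500
    cross y-line → (5,3), t=1.5426
    cross y-line → (5,4), t=2.5778
    cross y-line → (5,5), t=3.6131
    cross y-line → (5,6), t=4.6484 (wall)
  → r_4 = 4.6484
beam 5: φ=45°, α=150°
  d=(-0.8660,0.5000)  start (6,1)  tX=0.2540 tY=0.9800  stride 1/|dx|=1.1547 1/|dy|=2.0000
    cross x-line → (5,1), t=0.2540
    cross y-line → (5,2), t=0.9800
    cross x-line → (4,2), t=1.4087
    cross x-line → (3,2), t=2.5634
    cross y-line → (3,3), t=2.9800
    cross x-line → (2,3), t=3.7181 (wall)
  → r_5 = 3.7181
beam 6: φ=90°, α=195°
  d=(-0.9659,-0.2588)  start (6,1)  tX=0.2278 tY=1.9705  stride 1/|dx|=1.0353 1/|dy|=3.8637
    cross x-line → (5,1), t=0.2278
    cross x-line → (4,1), t=1.2630
    cross y-line → (4,0), t=1.9705 (wall)
  → r_6 = 1.9705
beam 7: φ=135°, α=240°
  d=(-0.5000,-0.8660)  start (6,1)  tX=0.4400 tY=0.5889  stride 1/|dx|=2.0000 1/|dy|=1.1547
    cross x-line → (5,1), t=0.4400
    cross y-line → (5,0), t=0.5889 (wall)
  → r_7 = 0.5889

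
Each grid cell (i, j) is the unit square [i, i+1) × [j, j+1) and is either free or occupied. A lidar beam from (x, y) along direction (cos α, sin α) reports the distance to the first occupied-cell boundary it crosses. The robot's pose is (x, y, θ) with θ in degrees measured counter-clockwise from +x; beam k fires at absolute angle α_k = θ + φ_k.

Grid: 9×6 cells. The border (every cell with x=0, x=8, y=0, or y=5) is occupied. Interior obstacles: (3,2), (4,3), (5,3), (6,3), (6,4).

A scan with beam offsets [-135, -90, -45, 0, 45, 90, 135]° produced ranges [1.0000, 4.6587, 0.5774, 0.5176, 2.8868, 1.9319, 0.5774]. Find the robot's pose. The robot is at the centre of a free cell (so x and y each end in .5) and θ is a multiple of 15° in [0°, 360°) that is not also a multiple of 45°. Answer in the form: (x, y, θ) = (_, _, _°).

(x, y, θ) = (3.5, 1.5, 105°)

The pose lattice has 23·16 = 368 candidates. Test each by forward raycasting.
  (5.5, 1.5, 75°): beam 1 = 0.5774 ≠ 1.0000 ✗
  (6.5, 1.5, 210°): beam 1 = 1.5529 ≠ 1.0000 ✗
  (3.5, 1.5, 210°): beam 1 = 0.5176 ≠ 1.0000 ✗
  …
  (3.5, 1.5, 105°): r_1=1.0000, r_2=4.6587, r_3=0.5774, r_4=0.5176, r_5=2.8868, r_6=1.9319, r_7=0.5774 — all match ✓
Unique over the lattice → pose = (3.5, 1.5, 105°).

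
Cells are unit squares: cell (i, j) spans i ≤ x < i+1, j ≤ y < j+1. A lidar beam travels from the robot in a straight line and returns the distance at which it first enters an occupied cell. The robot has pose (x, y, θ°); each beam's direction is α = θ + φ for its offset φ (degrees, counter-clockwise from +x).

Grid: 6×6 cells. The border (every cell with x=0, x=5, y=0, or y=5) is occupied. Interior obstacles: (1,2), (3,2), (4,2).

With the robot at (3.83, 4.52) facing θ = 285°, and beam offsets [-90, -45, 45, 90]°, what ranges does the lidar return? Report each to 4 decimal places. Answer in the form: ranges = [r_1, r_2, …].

ranges = [2.9298, 4.0645, 1.3510, 1.2113]

beam 1: φ=-90°, α=195°
  d=(-0.9659,-0.2588)  start (3,4)  tX=0.8593 tY=2.0091  stride 1/|dx|=1.0353 1/|dy|=3.8637
    cross x-line → (2,4), t=0.8593
    cross x-line → (1,4), t=1.8946
    cross y-line → (1,3), t=2.0091
    cross x-line → (0,3), t=2.9298 (wall)
  → r_1 = 2.9298
beam 2: φ=-45°, α=240°
  d=(-0.5000,-0.8660)  start (3,4)  tX=1.6600 tY=0.6004  stride 1/|dx|=2.0000 1/|dy|=1.1547
    cross y-line → (3,3), t=0.6004
    cross x-line → (2,3), t=1.6600
    cross y-line → (2,2), t=1.7551
    cross y-line → (2,1), t=2.9098
    cross x-line → (1,1), t=3.6600
    cross y-line → (1,0), t=4.0645 (wall)
  → r_2 = 4.0645
beam 3: φ=45°, α=330°
  d=(0.8660,-0.5000)  start (3,4)  tX=0.1963 tY=1.0400  stride 1/|dx|=1.1547 1/|dy|=2.0000
    cross x-line → (4,4), t=0.1963
    cross y-line → (4,3), t=1.0400
    cross x-line → (5,3), t=1.3510 (wall)
  → r_3 = 1.3510
beam 4: φ=90°, α=15°
  d=(0.9659,0.2588)  start (3,4)  tX=0.1760 tY=1.8546  stride 1/|dx|=1.0353 1/|dy|=3.8637
    cross x-line → (4,4), t=0.1760
    cross x-line → (5,4), t=1.2113 (wall)
  → r_4 = 1.2113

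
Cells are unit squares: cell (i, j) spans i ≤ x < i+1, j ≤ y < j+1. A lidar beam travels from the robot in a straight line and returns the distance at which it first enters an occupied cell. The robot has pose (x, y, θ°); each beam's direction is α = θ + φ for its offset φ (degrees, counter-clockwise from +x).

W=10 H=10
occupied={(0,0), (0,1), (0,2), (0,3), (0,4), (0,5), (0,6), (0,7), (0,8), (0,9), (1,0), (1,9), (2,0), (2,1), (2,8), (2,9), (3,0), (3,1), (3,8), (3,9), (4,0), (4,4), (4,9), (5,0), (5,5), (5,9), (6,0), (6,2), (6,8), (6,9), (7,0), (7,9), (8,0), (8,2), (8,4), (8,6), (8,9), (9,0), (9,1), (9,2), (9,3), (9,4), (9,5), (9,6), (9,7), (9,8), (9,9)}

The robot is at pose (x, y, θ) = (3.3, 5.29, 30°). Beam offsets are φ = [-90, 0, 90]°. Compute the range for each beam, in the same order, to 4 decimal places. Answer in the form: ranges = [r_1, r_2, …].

beam 1: φ=-90°, α=300°
  dir = (cos 300°, sin 300°) = (0.5000, -0.8660); from cell (3,5)
  next x-line at t=1.4000, next y-line at t=0.3349; Δt_x=2.0000, Δt_y=1.1547
    y: enter (3,4) at t=0.3349
    x: enter (4,4) at t=1.4000 ← occupied
  → r_1 = 1.4000
beam 2: φ=0°, α=30°
  dir = (cos 30°, sin 30°) = (0.8660, 0.5000); from cell (3,5)
  next x-line at t=0.8083, next y-line at t=1.4200; Δt_x=1.1547, Δt_y=2.0000
    x: enter (4,5) at t=0.8083
    y: enter (4,6) at t=1.4200
    x: enter (5,6) at t=1.9630
    x: enter (6,6) at t=3.1177
    y: enter (6,7) at t=3.4200
    x: enter (7,7) at t=4.2724
    y: enter (7,8) at t=5.4200
    x: enter (8,8) at t=5.4271
    x: enter (9,8) at t=6.5818 ← occupied
  → r_2 = 6.5818
beam 3: φ=90°, α=120°
  dir = (cos 120°, sin 120°) = (-0.5000, 0.8660); from cell (3,5)
  next x-line at t=0.6000, next y-line at t=0.8198; Δt_x=2.0000, Δt_y=1.1547
    x: enter (2,5) at t=0.6000
    y: enter (2,6) at t=0.8198
    y: enter (2,7) at t=1.9745
    x: enter (1,7) at t=2.6000
    y: enter (1,8) at t=3.1292
    y: enter (1,9) at t=4.2839 ← occupied
  → r_3 = 4.2839

ranges = [1.4000, 6.5818, 4.2839]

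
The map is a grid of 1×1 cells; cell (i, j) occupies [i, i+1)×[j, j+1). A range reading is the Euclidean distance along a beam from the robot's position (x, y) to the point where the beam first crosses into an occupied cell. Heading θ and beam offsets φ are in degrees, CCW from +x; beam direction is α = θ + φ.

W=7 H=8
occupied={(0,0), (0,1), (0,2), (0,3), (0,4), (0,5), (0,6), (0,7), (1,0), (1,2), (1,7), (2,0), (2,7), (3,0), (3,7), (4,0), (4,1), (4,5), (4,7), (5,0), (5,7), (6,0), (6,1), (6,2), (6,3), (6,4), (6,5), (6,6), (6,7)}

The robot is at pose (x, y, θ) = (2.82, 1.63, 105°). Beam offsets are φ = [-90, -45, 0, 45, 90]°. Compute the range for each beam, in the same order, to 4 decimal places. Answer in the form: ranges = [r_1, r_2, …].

beam 1: φ=-90°, α=15°
  direction (0.9659, 0.2588); cell (2,1); t to first gridline: x 0.1863, y 1.4296 (then +1.0353 / +3.8637)
    (3,1) via x @ 0.1863
    (4,1) via x @ 1.2216  # hit
  → r_1 = 1.2216
beam 2: φ=-45°, α=60°
  direction (0.5000, 0.8660); cell (2,1); t to first gridline: x 0.3600, y 0.4272 (then +2.0000 / +1.1547)
    (3,1) via x @ 0.3600
    (3,2) via y @ 0.4272
    (3,3) via y @ 1.5819
    (4,3) via x @ 2.3600
    (4,4) via y @ 2.7366
    (4,5) via y @ 3.8913  # hit
  → r_2 = 3.8913
beam 3: φ=0°, α=105°
  direction (-0.2588, 0.9659); cell (2,1); t to first gridline: x 3.1682, y 0.3831 (then +3.8637 / +1.0353)
    (2,2) via y @ 0.3831
    (2,3) via y @ 1.4183
    (2,4) via y @ 2.4536
    (1,4) via x @ 3.1682
    (1,5) via y @ 3.4889
    (1,6) via y @ 4.5242
    (1,7) via y @ 5.5594  # hit
  → r_3 = 5.5594
beam 4: φ=45°, α=150°
  direction (-0.8660, 0.5000); cell (2,1); t to first gridline: x 0.9469, y 0.7400 (then +1.1547 / +2.0000)
    (2,2) via y @ 0.7400
    (1,2) via x @ 0.9469  # hit
  → r_4 = 0.9469
beam 5: φ=90°, α=195°
  direction (-0.9659, -0.2588); cell (2,1); t to first gridline: x 0.8489, y 2.4341 (then +1.0353 / +3.8637)
    (1,1) via x @ 0.8489
    (0,1) via x @ 1.8842  # hit
  → r_5 = 1.8842

ranges = [1.2216, 3.8913, 5.5594, 0.9469, 1.8842]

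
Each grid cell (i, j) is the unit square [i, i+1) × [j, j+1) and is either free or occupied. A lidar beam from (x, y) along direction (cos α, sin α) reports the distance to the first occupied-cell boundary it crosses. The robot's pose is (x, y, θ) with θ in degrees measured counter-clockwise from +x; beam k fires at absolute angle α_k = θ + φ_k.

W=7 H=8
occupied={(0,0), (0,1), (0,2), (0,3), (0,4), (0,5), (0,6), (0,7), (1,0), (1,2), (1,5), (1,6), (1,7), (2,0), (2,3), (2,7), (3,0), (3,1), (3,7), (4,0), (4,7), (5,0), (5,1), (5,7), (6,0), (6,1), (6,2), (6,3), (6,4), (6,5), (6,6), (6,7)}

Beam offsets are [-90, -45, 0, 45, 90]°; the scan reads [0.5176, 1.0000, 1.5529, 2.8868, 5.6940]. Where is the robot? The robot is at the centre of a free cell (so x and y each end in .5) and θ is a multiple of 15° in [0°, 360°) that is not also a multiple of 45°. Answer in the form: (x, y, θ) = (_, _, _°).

(x, y, θ) = (3.5, 6.5, 195°)

Enumerate (i+0.5, j+0.5, θ) over the 24 free cells and 16 admissible headings. For each, cast all 5 beams and compare to the given ranges.
  (5.5, 2.5, 60°): beam 1 = 0.5774 ≠ 0.5176 ✗
  (3.5, 6.5, 165°): beam 2 = 0.5774 ≠ 1.0000 ✗
  (5.5, 2.5, 150°): beam 1 = 1.0000 ≠ 0.5176 ✗
  (5.5, 6.5, 330°): beam 1 = 6.3509 ≠ 0.5176 ✗
  (3.5, 3.5, 345°): beam 1 = 1.5529 ≠ 0.5176 ✗
  …
  (3.5, 6.5, 195°): r_1=0.5176, r_2=1.0000, r_3=1.5529, r_4=2.8868, r_5=5.6940 — all match ✓
No second candidate reproduces the full scan.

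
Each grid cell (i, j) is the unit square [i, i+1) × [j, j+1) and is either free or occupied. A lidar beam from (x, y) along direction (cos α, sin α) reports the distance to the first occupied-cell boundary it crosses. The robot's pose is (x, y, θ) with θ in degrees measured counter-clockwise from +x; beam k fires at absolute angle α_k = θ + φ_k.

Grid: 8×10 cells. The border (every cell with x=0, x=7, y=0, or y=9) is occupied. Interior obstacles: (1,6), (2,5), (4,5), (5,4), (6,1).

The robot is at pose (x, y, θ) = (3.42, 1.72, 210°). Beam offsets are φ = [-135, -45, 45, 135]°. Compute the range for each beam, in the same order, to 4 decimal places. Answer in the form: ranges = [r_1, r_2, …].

ranges = [3.3957, 2.5054, 0.7454, 2.6710]

beam 1: φ=-135°, α=75°
  direction (0.2588, 0.9659); cell (3,1); t to first gridline: x 2.2409, y 0.2899 (then +3.8637 / +1.0353)
    (3,2) via y @ 0.2899
    (3,3) via y @ 1.3252
    (4,3) via x @ 2.2409
    (4,4) via y @ 2.3604
    (4,5) via y @ 3.3957  # hit
  → r_1 = 3.3957
beam 2: φ=-45°, α=165°
  direction (-0.9659, 0.2588); cell (3,1); t to first gridline: x 0.4348, y 1.0818 (then +1.0353 / +3.8637)
    (2,1) via x @ 0.4348
    (2,2) via y @ 1.0818
    (1,2) via x @ 1.4701
    (0,2) via x @ 2.5054  # hit
  → r_2 = 2.5054
beam 3: φ=45°, α=255°
  direction (-0.2588, -0.9659); cell (3,1); t to first gridline: x 1.6228, y 0.7454 (then +3.8637 / +1.0353)
    (3,0) via y @ 0.7454  # hit
  → r_3 = 0.7454
beam 4: φ=135°, α=345°
  direction (0.9659, -0.2588); cell (3,1); t to first gridline: x 0.6005, y 2.7819 (then +1.0353 / +3.8637)
    (4,1) via x @ 0.6005
    (5,1) via x @ 1.6357
    (6,1) via x @ 2.6710  # hit
  → r_4 = 2.6710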